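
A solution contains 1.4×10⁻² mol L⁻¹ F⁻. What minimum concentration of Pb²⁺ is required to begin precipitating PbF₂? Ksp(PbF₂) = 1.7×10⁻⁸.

8.7×10⁻⁵ M

Precipitation begins when Q = Ksp.
PbF₂(s) ⇌ Pb²⁺(aq) + 2 F⁻(aq)
Ksp = [Pb²⁺][F⁻]^2 = [Pb²⁺](1.4×10⁻²)^2
[Pb²⁺] = 1.7×10⁻⁸ / (1.4×10⁻²)^2 = 8.7×10⁻⁵
[Pb²⁺] = 8.7×10⁻⁵ mol L⁻¹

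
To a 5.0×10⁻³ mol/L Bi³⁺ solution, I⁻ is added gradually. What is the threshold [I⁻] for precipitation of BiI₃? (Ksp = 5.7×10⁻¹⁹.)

4.8×10⁻⁶ M

A salt starts to precipitate once the ion product Q reaches its Ksp.
BiI₃(s) ⇌ Bi³⁺(aq) + 3 I⁻(aq)
Ksp = [Bi³⁺][I⁻]^3 = [I⁻]^3(5.0×10⁻³)
[I⁻]^3 = 5.7×10⁻¹⁹ / (5.0×10⁻³) = 1.1×10⁻¹⁶
[I⁻] = 4.8×10⁻⁶ mol/L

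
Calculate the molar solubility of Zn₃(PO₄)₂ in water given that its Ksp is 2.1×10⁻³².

1.8×10⁻⁷ M

Zn₃(PO₄)₂(s) ⇌ 3 Zn²⁺(aq) + 2 PO₄³⁻(aq)
For each mole of Zn₃(PO₄)₂ that dissolves per liter, [Zn²⁺] = 3s and [PO₄³⁻] = 2s; let s denote this solubility.
Ksp = [Zn²⁺]^3[PO₄³⁻]^2 = (3s)^3 · (2s)^2 = 108s^5
108s^5 = 2.1×10⁻³²  ⇒  s^5 = 1.9×10⁻³⁴
s = 1.8×10⁻⁷ mol/L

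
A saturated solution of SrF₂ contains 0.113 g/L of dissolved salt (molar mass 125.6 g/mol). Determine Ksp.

Ksp = 2.91×10⁻⁹

s = (0.113 g L⁻¹)/(125.6 g mol⁻¹) = 8.9968×10⁻⁴ M
SrF₂(s) ⇌ Sr²⁺(aq) + 2 F⁻(aq)
Call the molar solubility s, so that [Sr²⁺] = s and [F⁻] = 2s.
Ksp = [Sr²⁺][F⁻]^2 = s · (2s)^2 = 4s^3
Ksp = 4 × (8.9968×10⁻⁴)^3 = 2.91×10⁻⁹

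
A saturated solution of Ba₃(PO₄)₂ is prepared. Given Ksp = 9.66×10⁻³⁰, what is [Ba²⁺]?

Ba₃(PO₄)₂(s) ⇌ 3 Ba²⁺(aq) + 2 PO₄³⁻(aq)
With molar solubility s: [Ba²⁺] = 3s, [PO₄³⁻] = 2s.
Ksp = [Ba²⁺]^3[PO₄³⁻]^2 = (3s)^3 · (2s)^2 = 108s^5 = 9.66×10⁻³⁰
s = 6.17×10⁻⁷ mol/L
[Ba²⁺] = 3s = 1.85×10⁻⁶ mol/L

1.85×10⁻⁶ M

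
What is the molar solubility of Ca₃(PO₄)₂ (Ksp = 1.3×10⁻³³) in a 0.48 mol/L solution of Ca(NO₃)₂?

Ca₃(PO₄)₂(s) ⇌ 3 Ca²⁺(aq) + 2 PO₄³⁻(aq)
With Ca²⁺ already at 0.48 mol/L and s small, take [Ca²⁺] ≈ 0.48 mol/L and [PO₄³⁻] = 2s.
Ksp = [Ca²⁺]^3[PO₄³⁻]^2 = (0.48)^3(2s)^2
(2s)^2 = 1.3×10⁻³³ / (0.48)^3 = 1.2×10⁻³²
s = 5.4×10⁻¹⁷ mol/L

5.4×10⁻¹⁷ M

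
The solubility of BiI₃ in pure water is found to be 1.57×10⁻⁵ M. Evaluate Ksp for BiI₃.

Ksp = 1.64×10⁻¹⁸

BiI₃(s) ⇌ Bi³⁺(aq) + 3 I⁻(aq)
If s mol/L of BiI₃ dissolves, [Bi³⁺] = s and [I⁻] = 3s.
Ksp = [Bi³⁺][I⁻]^3 = s · (3s)^3 = 27s^4
Ksp = 27 × (1.57×10⁻⁵)^4 = 1.64×10⁻¹⁸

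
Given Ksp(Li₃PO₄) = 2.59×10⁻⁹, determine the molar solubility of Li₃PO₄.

3.13×10⁻³ M

Li₃PO₄(s) ⇌ 3 Li⁺(aq) + PO₄³⁻(aq)
For each mole of Li₃PO₄ that dissolves per liter, [Li⁺] = 3s and [PO₄³⁻] = s; let s denote this solubility.
Ksp = [Li⁺]^3[PO₄³⁻] = (3s)^3 · s = 27s^4
27s^4 = 2.59×10⁻⁹  ⇒  s^4 = 9.59×10⁻¹¹
Taking the 4th root, s = 3.13×10⁻³ mol/L.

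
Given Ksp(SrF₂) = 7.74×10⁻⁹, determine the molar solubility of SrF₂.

SrF₂(s) ⇌ Sr²⁺(aq) + 2 F⁻(aq)
If s mol/L of SrF₂ dissolves, [Sr²⁺] = s and [F⁻] = 2s.
Ksp = [Sr²⁺][F⁻]^2 = s · (2s)^2 = 4s^3
4s^3 = 7.74×10⁻⁹  ⇒  s^3 = 1.94×10⁻⁹
s = (1.94×10⁻⁹)^(1/3) = 1.25×10⁻³ mol L⁻¹

1.25×10⁻³ M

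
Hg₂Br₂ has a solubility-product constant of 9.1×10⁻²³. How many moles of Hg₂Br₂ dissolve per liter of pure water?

2.8×10⁻⁸ M

Hg₂Br₂(s) ⇌ Hg₂²⁺(aq) + 2 Br⁻(aq)
Call the molar solubility s, so that [Hg₂²⁺] = s and [Br⁻] = 2s.
Ksp = [Hg₂²⁺][Br⁻]^2 = s · (2s)^2 = 4s^3
4s^3 = 9.1×10⁻²³  ⇒  s^3 = 2.3×10⁻²³
s = (2.3×10⁻²³)^(1/3) = 2.8×10⁻⁸ M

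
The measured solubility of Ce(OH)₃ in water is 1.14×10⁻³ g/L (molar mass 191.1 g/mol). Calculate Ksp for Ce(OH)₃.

Ksp = 3.42×10⁻²⁰

s = (1.14×10⁻³ g L⁻¹)/(191.1 g mol⁻¹) = 5.9655×10⁻⁶ M
Ce(OH)₃(s) ⇌ Ce³⁺(aq) + 3 OH⁻(aq)
If s mol/L of Ce(OH)₃ dissolves, [Ce³⁺] = s and [OH⁻] = 3s.
Ksp = [Ce³⁺][OH⁻]^3 = s · (3s)^3 = 27s^4
Ksp = 27 × (5.9655×10⁻⁶)^4 = 3.42×10⁻²⁰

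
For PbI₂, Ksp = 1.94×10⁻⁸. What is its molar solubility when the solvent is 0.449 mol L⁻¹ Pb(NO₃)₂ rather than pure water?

PbI₂(s) ⇌ Pb²⁺(aq) + 2 I⁻(aq)
The solution already contains Pb²⁺ at 0.449 mol L⁻¹. Let s be the molar solubility of PbI₂.
[Pb²⁺] ≈ 0.449 mol L⁻¹ (common ion dominates); [I⁻] = 2s.
Ksp = [Pb²⁺][I⁻]^2 = (0.449)(2s)^2
(2s)^2 = 1.94×10⁻⁸ / (0.449) = 4.32×10⁻⁸
s = 1.04×10⁻⁴ mol L⁻¹

1.04×10⁻⁴ M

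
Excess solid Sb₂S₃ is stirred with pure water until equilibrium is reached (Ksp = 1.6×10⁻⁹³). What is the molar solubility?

1.1×10⁻¹⁹ M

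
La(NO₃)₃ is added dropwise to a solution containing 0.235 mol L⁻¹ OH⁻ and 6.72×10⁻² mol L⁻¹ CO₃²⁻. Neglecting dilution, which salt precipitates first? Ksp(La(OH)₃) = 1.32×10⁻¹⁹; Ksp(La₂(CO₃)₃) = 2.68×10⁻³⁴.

La(OH)₃

A salt starts to precipitate once the ion product Q reaches its Ksp.
For La(OH)₃: [La³⁺] = (Ksp/[OH⁻]^3) = 1.02×10⁻¹⁷ mol L⁻¹
For La₂(CO₃)₃: [La³⁺] = (Ksp/[CO₃²⁻]^3)^(1/2) = 9.40×10⁻¹⁶ mol L⁻¹
La(OH)₃ requires the lower [La³⁺], so it precipitates first.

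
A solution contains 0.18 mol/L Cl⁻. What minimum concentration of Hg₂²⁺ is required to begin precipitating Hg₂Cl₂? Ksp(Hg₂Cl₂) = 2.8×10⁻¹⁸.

8.6×10⁻¹⁷ M

Precipitation of each salt begins when its ion product equals Ksp.
Hg₂Cl₂(s) ⇌ Hg₂²⁺(aq) + 2 Cl⁻(aq)
Ksp = [Hg₂²⁺][Cl⁻]^2 = [Hg₂²⁺](0.18)^2
[Hg₂²⁺] = 2.8×10⁻¹⁸ / (0.18)^2 = 8.6×10⁻¹⁷
[Hg₂²⁺] = 8.6×10⁻¹⁷ mol/L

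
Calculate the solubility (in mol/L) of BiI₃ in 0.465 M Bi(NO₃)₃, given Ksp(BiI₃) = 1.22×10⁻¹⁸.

BiI₃(s) ⇌ Bi³⁺(aq) + 3 I⁻(aq)
The solution already contains Bi³⁺ at 0.465 M. Let s be the molar solubility of BiI₃.
[Bi³⁺] ≈ 0.465 M (common ion dominates); [I⁻] = 3s.
Ksp = [Bi³⁺][I⁻]^3 = (0.465)(3s)^3
(3s)^3 = 1.22×10⁻¹⁸ / (0.465) = 2.62×10⁻¹⁸
s = 4.60×10⁻⁷ M

4.60×10⁻⁷ M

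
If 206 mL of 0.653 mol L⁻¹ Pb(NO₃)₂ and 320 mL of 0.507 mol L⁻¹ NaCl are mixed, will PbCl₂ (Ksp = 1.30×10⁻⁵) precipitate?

Total volume after mixing = 206 + 320 = 526 mL.
[Pb²⁺] = (0.653)(206)/526 = 0.256 mol L⁻¹
[Cl⁻] = (0.507)(320)/526 = 0.308 mol L⁻¹
Q = [Pb²⁺][Cl⁻]^2 = 2.43×10⁻²
Since Q (2.43×10⁻²) exceeds Ksp (1.30×10⁻⁵), PbCl₂ will precipitate.

Yes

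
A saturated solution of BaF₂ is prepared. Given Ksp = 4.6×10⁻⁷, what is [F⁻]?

BaF₂(s) ⇌ Ba²⁺(aq) + 2 F⁻(aq)
For each mole of BaF₂ that dissolves per liter, [Ba²⁺] = s and [F⁻] = 2s; let s denote this solubility.
Ksp = [Ba²⁺][F⁻]^2 = s · (2s)^2 = 4s^3 = 4.6×10⁻⁷
s = 4.9×10⁻³ M
[F⁻] = 2s = 9.7×10⁻³ M

9.7×10⁻³ M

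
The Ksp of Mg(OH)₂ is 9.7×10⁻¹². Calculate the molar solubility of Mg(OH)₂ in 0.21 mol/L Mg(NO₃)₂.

Mg(OH)₂(s) ⇌ Mg²⁺(aq) + 2 OH⁻(aq)
With Mg²⁺ already at 0.21 mol/L and s small, take [Mg²⁺] ≈ 0.21 mol/L and [OH⁻] = 2s.
Ksp = [Mg²⁺][OH⁻]^2 = (0.21)(2s)^2
(2s)^2 = 9.7×10⁻¹² / (0.21) = 4.6×10⁻¹¹
s = 3.4×10⁻⁶ mol/L

3.4×10⁻⁶ M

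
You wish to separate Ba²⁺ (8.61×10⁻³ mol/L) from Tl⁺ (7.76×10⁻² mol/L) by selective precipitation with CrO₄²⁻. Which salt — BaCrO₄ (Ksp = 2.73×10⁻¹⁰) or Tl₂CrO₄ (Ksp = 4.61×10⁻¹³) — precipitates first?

Tl₂CrO₄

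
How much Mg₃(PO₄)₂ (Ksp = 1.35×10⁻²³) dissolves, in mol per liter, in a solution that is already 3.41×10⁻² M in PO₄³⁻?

7.55×10⁻⁸ M

Mg₃(PO₄)₂(s) ⇌ 3 Mg²⁺(aq) + 2 PO₄³⁻(aq)
With PO₄³⁻ already at 3.41×10⁻² M and s small, take [PO₄³⁻] ≈ 3.41×10⁻² M and [Mg²⁺] = 3s.
Ksp = [Mg²⁺]^3[PO₄³⁻]^2 = (3s)^3(3.41×10⁻²)^2
(3s)^3 = 1.35×10⁻²³ / (3.41×10⁻²)^2 = 1.16×10⁻²⁰
s = 7.55×10⁻⁸ M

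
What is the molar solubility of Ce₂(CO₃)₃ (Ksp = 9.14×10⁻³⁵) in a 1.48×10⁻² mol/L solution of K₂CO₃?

Ce₂(CO₃)₃(s) ⇌ 2 Ce³⁺(aq) + 3 CO₃²⁻(aq)
Let s be the solubility of Ce₂(CO₃)₃ here. The common ion gives [CO₃²⁻] ≈ 1.48×10⁻² mol/L, and [Ce³⁺] = 2s.
Ksp = [Ce³⁺]^2[CO₃²⁻]^3 = (2s)^2(1.48×10⁻²)^3
(2s)^2 = 9.14×10⁻³⁵ / (1.48×10⁻²)^3 = 2.82×10⁻²⁹
s = 2.65×10⁻¹⁵ mol/L

2.65×10⁻¹⁵ M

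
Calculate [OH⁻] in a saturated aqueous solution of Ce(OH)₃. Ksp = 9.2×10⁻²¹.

1.3×10⁻⁵ M

Ce(OH)₃(s) ⇌ Ce³⁺(aq) + 3 OH⁻(aq)
For each mole of Ce(OH)₃ that dissolves per liter, [Ce³⁺] = s and [OH⁻] = 3s; let s denote this solubility.
Ksp = [Ce³⁺][OH⁻]^3 = s · (3s)^3 = 27s^4 = 9.2×10⁻²¹
s = 4.3×10⁻⁶ mol/L
[OH⁻] = 3s = 1.3×10⁻⁵ mol/L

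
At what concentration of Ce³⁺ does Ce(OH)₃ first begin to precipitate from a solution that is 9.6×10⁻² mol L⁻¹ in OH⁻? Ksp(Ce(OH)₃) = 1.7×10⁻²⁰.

A salt starts to precipitate once the ion product Q reaches its Ksp.
Ce(OH)₃(s) ⇌ Ce³⁺(aq) + 3 OH⁻(aq)
Ksp = [Ce³⁺][OH⁻]^3 = [Ce³⁺](9.6×10⁻²)^3
[Ce³⁺] = 1.7×10⁻²⁰ / (9.6×10⁻²)^3 = 1.9×10⁻¹⁷
[Ce³⁺] = 1.9×10⁻¹⁷ mol L⁻¹

1.9×10⁻¹⁷ M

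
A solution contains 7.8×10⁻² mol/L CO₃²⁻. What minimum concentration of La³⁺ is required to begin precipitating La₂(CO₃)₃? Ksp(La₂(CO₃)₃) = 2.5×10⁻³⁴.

7.3×10⁻¹⁶ M

Precipitation begins when Q = Ksp.
La₂(CO₃)₃(s) ⇌ 2 La³⁺(aq) + 3 CO₃²⁻(aq)
Ksp = [La³⁺]^2[CO₃²⁻]^3 = [La³⁺]^2(7.8×10⁻²)^3
[La³⁺]^2 = 2.5×10⁻³⁴ / (7.8×10⁻²)^3 = 5.3×10⁻³¹
[La³⁺] = 7.3×10⁻¹⁶ mol/L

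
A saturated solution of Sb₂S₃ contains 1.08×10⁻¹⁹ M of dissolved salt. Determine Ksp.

Ksp = 1.59×10⁻⁹³

Sb₂S₃(s) ⇌ 2 Sb³⁺(aq) + 3 S²⁻(aq)
Let s be the molar solubility. Then [Sb³⁺] = 2s and [S²⁻] = 3s.
Ksp = [Sb³⁺]^2[S²⁻]^3 = (2s)^2 · (3s)^3 = 108s^5
Ksp = 108 × (1.08×10⁻¹⁹)^5 = 1.59×10⁻⁹³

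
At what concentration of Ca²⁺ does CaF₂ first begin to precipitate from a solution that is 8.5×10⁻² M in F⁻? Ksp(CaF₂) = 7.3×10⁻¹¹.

Each salt precipitates once Q = Ksp for that salt.
CaF₂(s) ⇌ Ca²⁺(aq) + 2 F⁻(aq)
Ksp = [Ca²⁺][F⁻]^2 = [Ca²⁺](8.5×10⁻²)^2
[Ca²⁺] = 7.3×10⁻¹¹ / (8.5×10⁻²)^2 = 1.0×10⁻⁸
[Ca²⁺] = 1.0×10⁻⁸ M

1.0×10⁻⁸ M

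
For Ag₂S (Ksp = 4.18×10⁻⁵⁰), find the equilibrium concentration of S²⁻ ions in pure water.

2.19×10⁻¹⁷ M

Ag₂S(s) ⇌ 2 Ag⁺(aq) + S²⁻(aq)
If s mol/L of Ag₂S dissolves, [Ag⁺] = 2s and [S²⁻] = s.
Ksp = [Ag⁺]^2[S²⁻] = (2s)^2 · s = 4s^3 = 4.18×10⁻⁵⁰
s = 2.19×10⁻¹⁷ M
[S²⁻] = s = 2.19×10⁻¹⁷ M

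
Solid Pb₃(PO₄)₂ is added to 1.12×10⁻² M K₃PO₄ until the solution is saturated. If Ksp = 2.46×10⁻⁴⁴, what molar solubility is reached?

Pb₃(PO₄)₂(s) ⇌ 3 Pb²⁺(aq) + 2 PO₄³⁻(aq)
The solution already contains PO₄³⁻ at 1.12×10⁻² M. Let s be the molar solubility of Pb₃(PO₄)₂.
[PO₄³⁻] ≈ 1.12×10⁻² M (common ion dominates); [Pb²⁺] = 3s.
Ksp = [Pb²⁺]^3[PO₄³⁻]^2 = (3s)^3(1.12×10⁻²)^2
(3s)^3 = 2.46×10⁻⁴⁴ / (1.12×10⁻²)^2 = 1.96×10⁻⁴⁰
s = 1.94×10⁻¹⁴ M

1.94×10⁻¹⁴ M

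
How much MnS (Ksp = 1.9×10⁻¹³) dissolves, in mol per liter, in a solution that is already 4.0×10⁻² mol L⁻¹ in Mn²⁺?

MnS(s) ⇌ Mn²⁺(aq) + S²⁻(aq)
Mn²⁺ is already present at 4.0×10⁻² mol L⁻¹. If s mol/L of MnS dissolves, [S²⁻] = s while [Mn²⁺] ≈ 4.0×10⁻² mol L⁻¹.
Ksp = [Mn²⁺][S²⁻] = (4.0×10⁻²)s
s = 1.9×10⁻¹³ / (4.0×10⁻²) = 4.8×10⁻¹²
s = 4.8×10⁻¹² mol L⁻¹

4.8×10⁻¹² M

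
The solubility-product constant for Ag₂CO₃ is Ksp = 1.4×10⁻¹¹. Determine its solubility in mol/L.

1.5×10⁻⁴ M

Ag₂CO₃(s) ⇌ 2 Ag⁺(aq) + CO₃²⁻(aq)
With molar solubility s: [Ag⁺] = 2s, [CO₃²⁻] = s.
Ksp = [Ag⁺]^2[CO₃²⁻] = (2s)^2 · s = 4s^3
4s^3 = 1.4×10⁻¹¹  ⇒  s^3 = 3.5×10⁻¹²
s = (3.5×10⁻¹²)^(1/3) = 1.5×10⁻⁴ mol L⁻¹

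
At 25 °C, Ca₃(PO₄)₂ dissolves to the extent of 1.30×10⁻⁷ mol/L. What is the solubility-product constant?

Ksp = 4.01×10⁻³³

Ca₃(PO₄)₂(s) ⇌ 3 Ca²⁺(aq) + 2 PO₄³⁻(aq)
Call the molar solubility s, so that [Ca²⁺] = 3s and [PO₄³⁻] = 2s.
Ksp = [Ca²⁺]^3[PO₄³⁻]^2 = (3s)^3 · (2s)^2 = 108s^5
Ksp = 108 × (1.30×10⁻⁷)^5 = 4.01×10⁻³³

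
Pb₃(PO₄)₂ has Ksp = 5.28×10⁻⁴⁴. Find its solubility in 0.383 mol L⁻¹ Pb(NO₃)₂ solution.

4.85×10⁻²² M

Pb₃(PO₄)₂(s) ⇌ 3 Pb²⁺(aq) + 2 PO₄³⁻(aq)
The solution already contains Pb²⁺ at 0.383 mol L⁻¹. Let s be the molar solubility of Pb₃(PO₄)₂.
[Pb²⁺] ≈ 0.383 mol L⁻¹ (common ion dominates); [PO₄³⁻] = 2s.
Ksp = [Pb²⁺]^3[PO₄³⁻]^2 = (0.383)^3(2s)^2
(2s)^2 = 5.28×10⁻⁴⁴ / (0.383)^3 = 9.40×10⁻⁴³
s = 4.85×10⁻²² mol L⁻¹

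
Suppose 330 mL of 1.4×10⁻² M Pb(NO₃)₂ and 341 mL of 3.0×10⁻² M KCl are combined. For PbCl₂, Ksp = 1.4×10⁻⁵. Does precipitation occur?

No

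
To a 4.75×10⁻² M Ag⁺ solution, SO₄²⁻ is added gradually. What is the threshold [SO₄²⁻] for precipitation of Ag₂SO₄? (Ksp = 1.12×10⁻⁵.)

Each salt precipitates once Q = Ksp for that salt.
Ag₂SO₄(s) ⇌ 2 Ag⁺(aq) + SO₄²⁻(aq)
Ksp = [Ag⁺]^2[SO₄²⁻] = [SO₄²⁻](4.75×10⁻²)^2
[SO₄²⁻] = 1.12×10⁻⁵ / (4.75×10⁻²)^2 = 4.96×10⁻³
[SO₄²⁻] = 4.96×10⁻³ M

4.96×10⁻³ M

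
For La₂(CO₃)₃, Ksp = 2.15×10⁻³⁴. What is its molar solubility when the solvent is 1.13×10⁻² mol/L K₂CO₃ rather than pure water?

6.10×10⁻¹⁵ M

La₂(CO₃)₃(s) ⇌ 2 La³⁺(aq) + 3 CO₃²⁻(aq)
The solution already contains CO₃²⁻ at 1.13×10⁻² mol/L. Let s be the molar solubility of La₂(CO₃)₃.
[CO₃²⁻] ≈ 1.13×10⁻² mol/L (common ion dominates); [La³⁺] = 2s.
Ksp = [La³⁺]^2[CO₃²⁻]^3 = (2s)^2(1.13×10⁻²)^3
(2s)^2 = 2.15×10⁻³⁴ / (1.13×10⁻²)^3 = 1.49×10⁻²⁸
s = 6.10×10⁻¹⁵ mol/L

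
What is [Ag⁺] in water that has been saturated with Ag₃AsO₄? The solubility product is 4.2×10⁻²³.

Ag₃AsO₄(s) ⇌ 3 Ag⁺(aq) + AsO₄³⁻(aq)
Let s be the molar solubility. Then [Ag⁺] = 3s and [AsO₄³⁻] = s.
Ksp = [Ag⁺]^3[AsO₄³⁻] = (3s)^3 · s = 27s^4 = 4.2×10⁻²³
s = 1.1×10⁻⁶ mol/L
[Ag⁺] = 3s = 3.4×10⁻⁶ mol/L

3.4×10⁻⁶ M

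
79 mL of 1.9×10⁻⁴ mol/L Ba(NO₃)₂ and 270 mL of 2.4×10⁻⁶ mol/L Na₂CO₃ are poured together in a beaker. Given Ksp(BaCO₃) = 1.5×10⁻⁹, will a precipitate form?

No

Total volume after mixing = 79 + 270 = 349 mL.
[Ba²⁺] = (1.9×10⁻⁴)(79)/349 = 4.3×10⁻⁵ mol/L
[CO₃²⁻] = (2.4×10⁻⁶)(270)/349 = 1.9×10⁻⁶ mol/L
Q = [Ba²⁺][CO₃²⁻] = 8.0×10⁻¹¹
Q < Ksp (8.0×10⁻¹¹ vs 1.5×10⁻⁹); the solution remains unsaturated and no precipitate forms.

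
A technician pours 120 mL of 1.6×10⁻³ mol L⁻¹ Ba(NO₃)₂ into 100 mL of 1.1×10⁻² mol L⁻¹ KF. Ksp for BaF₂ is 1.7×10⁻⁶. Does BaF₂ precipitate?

After mixing, V = 120 mL + 100 mL = 220 mL.
[Ba²⁺] = (1.6×10⁻³)(120)/220 = 8.7×10⁻⁴ mol L⁻¹
[F⁻] = (1.1×10⁻²)(100)/220 = 5.0×10⁻³ mol L⁻¹
Q = [Ba²⁺][F⁻]^2 = 2.2×10⁻⁸
Since Q (2.2×10⁻⁸) is less than Ksp (1.7×10⁻⁶), no BaF₂ precipitates.

No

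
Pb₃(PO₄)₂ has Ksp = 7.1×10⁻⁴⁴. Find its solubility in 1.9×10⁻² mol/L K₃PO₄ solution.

1.9×10⁻¹⁴ M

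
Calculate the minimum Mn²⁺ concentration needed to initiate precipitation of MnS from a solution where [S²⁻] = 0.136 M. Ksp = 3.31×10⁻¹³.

2.43×10⁻¹² M

Each salt precipitates once Q = Ksp for that salt.
MnS(s) ⇌ Mn²⁺(aq) + S²⁻(aq)
Ksp = [Mn²⁺][S²⁻] = [Mn²⁺](0.136)
[Mn²⁺] = 3.31×10⁻¹³ / (0.136) = 2.43×10⁻¹²
[Mn²⁺] = 2.43×10⁻¹² M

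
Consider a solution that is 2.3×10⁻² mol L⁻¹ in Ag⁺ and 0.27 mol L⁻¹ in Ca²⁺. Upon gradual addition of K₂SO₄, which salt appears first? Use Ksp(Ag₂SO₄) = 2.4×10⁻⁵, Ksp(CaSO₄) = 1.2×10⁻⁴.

A salt starts to precipitate once the ion product Q reaches its Ksp.
For Ag₂SO₄: [SO₄²⁻] = (Ksp/[Ag⁺]^2) = 4.5×10⁻² mol L⁻¹
For CaSO₄: [SO₄²⁻] = (Ksp/[Ca²⁺]) = 4.4×10⁻⁴ mol L⁻¹
The smaller threshold [SO₄²⁻] is reached first, so CaSO₄ precipitates first.

CaSO₄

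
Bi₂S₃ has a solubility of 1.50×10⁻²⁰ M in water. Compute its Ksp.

Ksp = 8.20×10⁻⁹⁸

Bi₂S₃(s) ⇌ 2 Bi³⁺(aq) + 3 S²⁻(aq)
If s mol/L of Bi₂S₃ dissolves, [Bi³⁺] = 2s and [S²⁻] = 3s.
Ksp = [Bi³⁺]^2[S²⁻]^3 = (2s)^2 · (3s)^3 = 108s^5
Ksp = 108 × (1.50×10⁻²⁰)^5 = 8.20×10⁻⁹⁸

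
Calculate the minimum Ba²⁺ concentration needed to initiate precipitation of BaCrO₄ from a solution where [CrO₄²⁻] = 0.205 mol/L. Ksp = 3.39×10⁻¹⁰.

1.65×10⁻⁹ M

A salt starts to precipitate once the ion product Q reaches its Ksp.
BaCrO₄(s) ⇌ Ba²⁺(aq) + CrO₄²⁻(aq)
Ksp = [Ba²⁺][CrO₄²⁻] = [Ba²⁺](0.205)
[Ba²⁺] = 3.39×10⁻¹⁰ / (0.205) = 1.65×10⁻⁹
[Ba²⁺] = 1.65×10⁻⁹ mol/L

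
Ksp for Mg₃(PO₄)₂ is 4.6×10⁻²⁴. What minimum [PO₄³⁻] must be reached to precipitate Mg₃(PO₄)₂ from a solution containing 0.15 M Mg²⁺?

3.7×10⁻¹¹ M

Each salt precipitates once Q = Ksp for that salt.
Mg₃(PO₄)₂(s) ⇌ 3 Mg²⁺(aq) + 2 PO₄³⁻(aq)
Ksp = [Mg²⁺]^3[PO₄³⁻]^2 = [PO₄³⁻]^2(0.15)^3
[PO₄³⁻]^2 = 4.6×10⁻²⁴ / (0.15)^3 = 1.4×10⁻²¹
[PO₄³⁻] = 3.7×10⁻¹¹ M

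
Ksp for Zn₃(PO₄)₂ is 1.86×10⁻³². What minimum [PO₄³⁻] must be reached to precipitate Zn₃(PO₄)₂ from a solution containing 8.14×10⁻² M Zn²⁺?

5.87×10⁻¹⁵ M

The threshold for precipitation is Q = Ksp.
Zn₃(PO₄)₂(s) ⇌ 3 Zn²⁺(aq) + 2 PO₄³⁻(aq)
Ksp = [Zn²⁺]^3[PO₄³⁻]^2 = [PO₄³⁻]^2(8.14×10⁻²)^3
[PO₄³⁻]^2 = 1.86×10⁻³² / (8.14×10⁻²)^3 = 3.45×10⁻²⁹
[PO₄³⁻] = 5.87×10⁻¹⁵ M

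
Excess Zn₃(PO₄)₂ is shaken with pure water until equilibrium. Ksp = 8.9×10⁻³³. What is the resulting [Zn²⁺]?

4.6×10⁻⁷ M

Zn₃(PO₄)₂(s) ⇌ 3 Zn²⁺(aq) + 2 PO₄³⁻(aq)
Let s be the molar solubility. Then [Zn²⁺] = 3s and [PO₄³⁻] = 2s.
Ksp = [Zn²⁺]^3[PO₄³⁻]^2 = (3s)^3 · (2s)^2 = 108s^5 = 8.9×10⁻³³
s = 1.5×10⁻⁷ mol/L
[Zn²⁺] = 3s = 4.6×10⁻⁷ mol/L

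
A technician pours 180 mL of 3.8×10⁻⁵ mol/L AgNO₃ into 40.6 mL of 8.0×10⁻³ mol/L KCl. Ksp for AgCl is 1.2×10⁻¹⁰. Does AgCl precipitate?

Yes

Total volume after mixing = 180 + 40.6 = 220.6 mL.
[Ag⁺] = (3.8×10⁻⁵)(180)/220.6 = 3.1×10⁻⁵ mol/L
[Cl⁻] = (8.0×10⁻³)(40.6)/220.6 = 1.5×10⁻³ mol/L
Q = [Ag⁺][Cl⁻] = 4.6×10⁻⁸
Because Q > Ksp (4.6×10⁻⁸ vs 1.2×10⁻¹⁰), a precipitate of AgCl forms.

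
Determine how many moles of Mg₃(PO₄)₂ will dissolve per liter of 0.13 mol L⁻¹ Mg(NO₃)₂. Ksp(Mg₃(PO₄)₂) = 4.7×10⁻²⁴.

2.3×10⁻¹¹ M

Mg₃(PO₄)₂(s) ⇌ 3 Mg²⁺(aq) + 2 PO₄³⁻(aq)
Mg²⁺ is already present at 0.13 mol L⁻¹. If s mol/L of Mg₃(PO₄)₂ dissolves, [PO₄³⁻] = 2s while [Mg²⁺] ≈ 0.13 mol L⁻¹.
Ksp = [Mg²⁺]^3[PO₄³⁻]^2 = (0.13)^3(2s)^2
(2s)^2 = 4.7×10⁻²⁴ / (0.13)^3 = 2.1×10⁻²¹
s = 2.3×10⁻¹¹ mol L⁻¹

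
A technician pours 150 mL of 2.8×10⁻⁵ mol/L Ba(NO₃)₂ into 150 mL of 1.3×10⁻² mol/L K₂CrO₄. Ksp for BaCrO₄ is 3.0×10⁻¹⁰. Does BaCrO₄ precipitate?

After mixing, V = 150 mL + 150 mL = 300 mL.
[Ba²⁺] = (2.8×10⁻⁵)(150)/300 = 1.4×10⁻⁵ mol/L
[CrO₄²⁻] = (1.3×10⁻²)(150)/300 = 6.5×10⁻³ mol/L
Q = [Ba²⁺][CrO₄²⁻] = 9.1×10⁻⁸
Q = 9.1×10⁻⁸ > Ksp = 3.0×10⁻¹⁰, so the solution is supersaturated and BaCrO₄ precipitates.

Yes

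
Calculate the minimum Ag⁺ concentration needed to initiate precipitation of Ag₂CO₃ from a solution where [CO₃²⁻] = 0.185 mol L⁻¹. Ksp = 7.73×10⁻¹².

6.46×10⁻⁶ M

The threshold for precipitation is Q = Ksp.
Ag₂CO₃(s) ⇌ 2 Ag⁺(aq) + CO₃²⁻(aq)
Ksp = [Ag⁺]^2[CO₃²⁻] = [Ag⁺]^2(0.185)
[Ag⁺]^2 = 7.73×10⁻¹² / (0.185) = 4.18×10⁻¹¹
[Ag⁺] = 6.46×10⁻⁶ mol L⁻¹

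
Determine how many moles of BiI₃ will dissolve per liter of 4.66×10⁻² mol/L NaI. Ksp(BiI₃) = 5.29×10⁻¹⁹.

BiI₃(s) ⇌ Bi³⁺(aq) + 3 I⁻(aq)
The solution already contains I⁻ at 4.66×10⁻² mol/L. Let s be the molar solubility of BiI₃.
[I⁻] ≈ 4.66×10⁻² mol/L (common ion dominates); [Bi³⁺] = s.
Ksp = [Bi³⁺][I⁻]^3 = s(4.66×10⁻²)^3
s = 5.29×10⁻¹⁹ / (4.66×10⁻²)^3 = 5.23×10⁻¹⁵
s = 5.23×10⁻¹⁵ mol/L

5.23×10⁻¹⁵ M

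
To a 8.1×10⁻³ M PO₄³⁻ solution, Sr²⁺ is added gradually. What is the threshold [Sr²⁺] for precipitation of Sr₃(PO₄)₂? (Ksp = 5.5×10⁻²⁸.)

2.0×10⁻⁸ M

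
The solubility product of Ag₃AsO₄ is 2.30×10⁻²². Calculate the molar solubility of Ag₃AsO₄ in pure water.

1.71×10⁻⁶ M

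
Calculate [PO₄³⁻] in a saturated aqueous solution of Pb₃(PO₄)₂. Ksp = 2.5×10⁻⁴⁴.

1.5×10⁻⁹ M

Pb₃(PO₄)₂(s) ⇌ 3 Pb²⁺(aq) + 2 PO₄³⁻(aq)
With molar solubility s: [Pb²⁺] = 3s, [PO₄³⁻] = 2s.
Ksp = [Pb²⁺]^3[PO₄³⁻]^2 = (3s)^3 · (2s)^2 = 108s^5 = 2.5×10⁻⁴⁴
s = 7.5×10⁻¹⁰ mol/L
[PO₄³⁻] = 2s = 1.5×10⁻⁹ mol/L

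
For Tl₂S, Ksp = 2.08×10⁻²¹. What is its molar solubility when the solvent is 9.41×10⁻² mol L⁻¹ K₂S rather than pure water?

7.43×10⁻¹¹ M

Tl₂S(s) ⇌ 2 Tl⁺(aq) + S²⁻(aq)
Let s be the solubility of Tl₂S here. The common ion gives [S²⁻] ≈ 9.41×10⁻² mol L⁻¹, and [Tl⁺] = 2s.
Ksp = [Tl⁺]^2[S²⁻] = (2s)^2(9.41×10⁻²)
(2s)^2 = 2.08×10⁻²¹ / (9.41×10⁻²) = 2.21×10⁻²⁰
s = 7.43×10⁻¹¹ mol L⁻¹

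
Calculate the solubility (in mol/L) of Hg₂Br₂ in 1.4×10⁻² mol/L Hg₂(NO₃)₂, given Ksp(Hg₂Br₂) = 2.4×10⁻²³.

2.1×10⁻¹¹ M

Hg₂Br₂(s) ⇌ Hg₂²⁺(aq) + 2 Br⁻(aq)
Let s be the solubility of Hg₂Br₂ here. The common ion gives [Hg₂²⁺] ≈ 1.4×10⁻² mol/L, and [Br⁻] = 2s.
Ksp = [Hg₂²⁺][Br⁻]^2 = (1.4×10⁻²)(2s)^2
(2s)^2 = 2.4×10⁻²³ / (1.4×10⁻²) = 1.7×10⁻²¹
s = 2.1×10⁻¹¹ mol/L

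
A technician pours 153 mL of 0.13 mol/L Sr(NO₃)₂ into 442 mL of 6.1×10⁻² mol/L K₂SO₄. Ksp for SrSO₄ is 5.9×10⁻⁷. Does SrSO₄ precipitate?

The combined volume is 595 mL.
[Sr²⁺] = (0.13)(153)/595 = 3.3×10⁻² mol/L
[SO₄²⁻] = (6.1×10⁻²)(442)/595 = 4.5×10⁻² mol/L
Q = [Sr²⁺][SO₄²⁻] = 1.5×10⁻³
Q = 1.5×10⁻³ > Ksp = 5.9×10⁻⁷, so the solution is supersaturated and SrSO₄ precipitates.

Yes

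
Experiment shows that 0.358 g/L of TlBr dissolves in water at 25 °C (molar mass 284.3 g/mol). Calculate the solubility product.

Ksp = 1.59×10⁻⁶

s = (0.358 g L⁻¹)/(284.3 g mol⁻¹) = 1.2592×10⁻³ M
TlBr(s) ⇌ Tl⁺(aq) + Br⁻(aq)
Let s be the molar solubility. Then [Tl⁺] = s and [Br⁻] = s.
Ksp = [Tl⁺][Br⁻] = s · s = s^2
Ksp = (1.2592×10⁻³)^2 = 1.59×10⁻⁶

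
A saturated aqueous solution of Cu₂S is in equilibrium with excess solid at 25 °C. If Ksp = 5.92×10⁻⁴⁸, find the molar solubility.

Cu₂S(s) ⇌ 2 Cu⁺(aq) + S²⁻(aq)
Let s be the molar solubility. Then [Cu⁺] = 2s and [S²⁻] = s.
Ksp = [Cu⁺]^2[S²⁻] = (2s)^2 · s = 4s^3
4s^3 = 5.92×10⁻⁴⁸  ⇒  s^3 = 1.48×10⁻⁴⁸
s = (1.48×10⁻⁴⁸)^(1/3) = 1.14×10⁻¹⁶ mol L⁻¹

1.14×10⁻¹⁶ M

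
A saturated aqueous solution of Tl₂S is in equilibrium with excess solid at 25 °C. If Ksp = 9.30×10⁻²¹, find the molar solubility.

Tl₂S(s) ⇌ 2 Tl⁺(aq) + S²⁻(aq)
Call the molar solubility s, so that [Tl⁺] = 2s and [S²⁻] = s.
Ksp = [Tl⁺]^2[S²⁻] = (2s)^2 · s = 4s^3
4s^3 = 9.30×10⁻²¹  ⇒  s^3 = 2.33×10⁻²¹
Taking the 3rd root, s = 1.32×10⁻⁷ M.

1.32×10⁻⁷ M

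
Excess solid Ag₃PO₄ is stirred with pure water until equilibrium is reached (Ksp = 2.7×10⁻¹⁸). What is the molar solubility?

1.8×10⁻⁵ M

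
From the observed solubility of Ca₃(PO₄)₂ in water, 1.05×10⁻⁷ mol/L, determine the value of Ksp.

Ca₃(PO₄)₂(s) ⇌ 3 Ca²⁺(aq) + 2 PO₄³⁻(aq)
Call the molar solubility s, so that [Ca²⁺] = 3s and [PO₄³⁻] = 2s.
Ksp = [Ca²⁺]^3[PO₄³⁻]^2 = (3s)^3 · (2s)^2 = 108s^5
Ksp = 108 × (1.05×10⁻⁷)^5 = 1.38×10⁻³³

Ksp = 1.38×10⁻³³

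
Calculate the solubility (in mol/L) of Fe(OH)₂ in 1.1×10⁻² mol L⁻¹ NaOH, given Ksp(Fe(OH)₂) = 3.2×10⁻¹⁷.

2.6×10⁻¹³ M

Fe(OH)₂(s) ⇌ Fe²⁺(aq) + 2 OH⁻(aq)
Let s be the solubility of Fe(OH)₂ here. The common ion gives [OH⁻] ≈ 1.1×10⁻² mol L⁻¹, and [Fe²⁺] = s.
Ksp = [Fe²⁺][OH⁻]^2 = s(1.1×10⁻²)^2
s = 3.2×10⁻¹⁷ / (1.1×10⁻²)^2 = 2.6×10⁻¹³
s = 2.6×10⁻¹³ mol L⁻¹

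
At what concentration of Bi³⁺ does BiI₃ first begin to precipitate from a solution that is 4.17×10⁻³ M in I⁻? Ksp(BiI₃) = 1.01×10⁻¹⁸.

1.39×10⁻¹¹ M

Precipitation of each salt begins when its ion product equals Ksp.
BiI₃(s) ⇌ Bi³⁺(aq) + 3 I⁻(aq)
Ksp = [Bi³⁺][I⁻]^3 = [Bi³⁺](4.17×10⁻³)^3
[Bi³⁺] = 1.01×10⁻¹⁸ / (4.17×10⁻³)^3 = 1.39×10⁻¹¹
[Bi³⁺] = 1.39×10⁻¹¹ M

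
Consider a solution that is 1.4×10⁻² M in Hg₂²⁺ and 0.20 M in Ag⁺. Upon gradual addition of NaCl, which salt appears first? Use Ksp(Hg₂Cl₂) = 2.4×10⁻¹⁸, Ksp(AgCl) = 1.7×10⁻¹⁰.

Precipitation begins when Q = Ksp.
For Hg₂Cl₂: [Cl⁻] = (Ksp/[Hg₂²⁺])^(1/2) = 1.3×10⁻⁸ M
For AgCl: [Cl⁻] = (Ksp/[Ag⁺]) = 8.5×10⁻¹⁰ M
The smaller threshold [Cl⁻] is reached first, so AgCl precipitates first.

AgCl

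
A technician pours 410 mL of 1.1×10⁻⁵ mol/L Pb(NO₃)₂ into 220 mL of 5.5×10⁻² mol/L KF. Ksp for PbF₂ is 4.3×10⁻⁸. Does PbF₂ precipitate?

Total volume after mixing = 410 + 220 = 630 mL.
[Pb²⁺] = (1.1×10⁻⁵)(410)/630 = 7.2×10⁻⁶ mol/L
[F⁻] = (5.5×10⁻²)(220)/630 = 1.9×10⁻² mol/L
Q = [Pb²⁺][F⁻]^2 = 2.6×10⁻⁹
Q < Ksp (2.6×10⁻⁹ vs 4.3×10⁻⁸); the solution remains unsaturated and no precipitate forms.

No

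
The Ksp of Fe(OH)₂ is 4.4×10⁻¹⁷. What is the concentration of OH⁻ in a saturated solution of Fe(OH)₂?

4.4×10⁻⁶ M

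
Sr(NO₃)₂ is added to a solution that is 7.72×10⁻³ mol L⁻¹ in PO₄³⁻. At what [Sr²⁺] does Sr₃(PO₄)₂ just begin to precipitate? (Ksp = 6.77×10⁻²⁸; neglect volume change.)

A salt starts to precipitate once the ion product Q reaches its Ksp.
Sr₃(PO₄)₂(s) ⇌ 3 Sr²⁺(aq) + 2 PO₄³⁻(aq)
Ksp = [Sr²⁺]^3[PO₄³⁻]^2 = [Sr²⁺]^3(7.72×10⁻³)^2
[Sr²⁺]^3 = 6.77×10⁻²⁸ / (7.72×10⁻³)^2 = 1.14×10⁻²³
[Sr²⁺] = 2.25×10⁻⁸ mol L⁻¹

2.25×10⁻⁸ M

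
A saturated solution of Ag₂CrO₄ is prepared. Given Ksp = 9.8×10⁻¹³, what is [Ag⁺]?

Ag₂CrO₄(s) ⇌ 2 Ag⁺(aq) + CrO₄²⁻(aq)
If s mol/L of Ag₂CrO₄ dissolves, [Ag⁺] = 2s and [CrO₄²⁻] = s.
Ksp = [Ag⁺]^2[CrO₄²⁻] = (2s)^2 · s = 4s^3 = 9.8×10⁻¹³
s = 6.3×10⁻⁵ mol/L
[Ag⁺] = 2s = 1.3×10⁻⁴ mol/L

1.3×10⁻⁴ M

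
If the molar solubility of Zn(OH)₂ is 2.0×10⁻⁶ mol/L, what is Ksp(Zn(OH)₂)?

Zn(OH)₂(s) ⇌ Zn²⁺(aq) + 2 OH⁻(aq)
Let s be the molar solubility. Then [Zn²⁺] = s and [OH⁻] = 2s.
Ksp = [Zn²⁺][OH⁻]^2 = s · (2s)^2 = 4s^3
Ksp = 4 × (2.0×10⁻⁶)^3 = 3.2×10⁻¹⁷

Ksp = 3.2×10⁻¹⁷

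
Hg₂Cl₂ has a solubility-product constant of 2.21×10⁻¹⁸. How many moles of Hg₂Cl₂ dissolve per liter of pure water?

8.21×10⁻⁷ M

Hg₂Cl₂(s) ⇌ Hg₂²⁺(aq) + 2 Cl⁻(aq)
For each mole of Hg₂Cl₂ that dissolves per liter, [Hg₂²⁺] = s and [Cl⁻] = 2s; let s denote this solubility.
Ksp = [Hg₂²⁺][Cl⁻]^2 = s · (2s)^2 = 4s^3
4s^3 = 2.21×10⁻¹⁸  ⇒  s^3 = 5.53×10⁻¹⁹
s = 8.21×10⁻⁷ mol L⁻¹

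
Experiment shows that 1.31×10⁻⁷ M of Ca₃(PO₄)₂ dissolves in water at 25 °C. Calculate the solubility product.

Ksp = 4.17×10⁻³³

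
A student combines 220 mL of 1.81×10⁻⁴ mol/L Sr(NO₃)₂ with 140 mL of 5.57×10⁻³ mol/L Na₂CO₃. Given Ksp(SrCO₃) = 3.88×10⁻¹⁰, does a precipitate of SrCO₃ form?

Yes

Total volume after mixing = 220 + 140 = 360 mL.
[Sr²⁺] = (1.81×10⁻⁴)(220)/360 = 1.11×10⁻⁴ mol/L
[CO₃²⁻] = (5.57×10⁻³)(140)/360 = 2.17×10⁻³ mol/L
Q = [Sr²⁺][CO₃²⁻] = 2.40×10⁻⁷
Because Q > Ksp (2.40×10⁻⁷ vs 3.88×10⁻¹⁰), a precipitate of SrCO₃ forms.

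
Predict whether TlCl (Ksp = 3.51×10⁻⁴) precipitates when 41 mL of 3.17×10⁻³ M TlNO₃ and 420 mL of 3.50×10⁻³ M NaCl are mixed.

Total volume after mixing = 41 + 420 = 461 mL.
[Tl⁺] = (3.17×10⁻³)(41)/461 = 2.82×10⁻⁴ M
[Cl⁻] = (3.50×10⁻³)(420)/461 = 3.19×10⁻³ M
Q = [Tl⁺][Cl⁻] = 8.99×10⁻⁷
Q = 8.99×10⁻⁷ < Ksp = 3.51×10⁻⁴, so the solution is unsaturated and no precipitate forms.

No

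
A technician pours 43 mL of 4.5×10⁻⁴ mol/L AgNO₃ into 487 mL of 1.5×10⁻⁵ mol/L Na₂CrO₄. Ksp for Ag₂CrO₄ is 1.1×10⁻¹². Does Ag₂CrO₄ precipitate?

No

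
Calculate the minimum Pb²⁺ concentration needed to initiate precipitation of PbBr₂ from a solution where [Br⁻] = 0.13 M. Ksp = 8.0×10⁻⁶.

4.7×10⁻⁴ M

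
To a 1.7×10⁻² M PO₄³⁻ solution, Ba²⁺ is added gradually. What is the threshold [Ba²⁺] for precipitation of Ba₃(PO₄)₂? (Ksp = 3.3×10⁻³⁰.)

A salt starts to precipitate once the ion product Q reaches its Ksp.
Ba₃(PO₄)₂(s) ⇌ 3 Ba²⁺(aq) + 2 PO₄³⁻(aq)
Ksp = [Ba²⁺]^3[PO₄³⁻]^2 = [Ba²⁺]^3(1.7×10⁻²)^2
[Ba²⁺]^3 = 3.3×10⁻³⁰ / (1.7×10⁻²)^2 = 1.1×10⁻²⁶
[Ba²⁺] = 2.3×10⁻⁹ M

2.3×10⁻⁹ M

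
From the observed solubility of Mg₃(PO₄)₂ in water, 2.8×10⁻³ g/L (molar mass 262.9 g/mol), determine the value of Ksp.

Ksp = 1.5×10⁻²³

Convert to molarity: s = 2.8×10⁻³ / 262.9 = 1.065×10⁻⁵ mol/L
Mg₃(PO₄)₂(s) ⇌ 3 Mg²⁺(aq) + 2 PO₄³⁻(aq)
Call the molar solubility s, so that [Mg²⁺] = 3s and [PO₄³⁻] = 2s.
Ksp = [Mg²⁺]^3[PO₄³⁻]^2 = (3s)^3 · (2s)^2 = 108s^5
Ksp = 108 × (1.065×10⁻⁵)^5 = 1.5×10⁻²³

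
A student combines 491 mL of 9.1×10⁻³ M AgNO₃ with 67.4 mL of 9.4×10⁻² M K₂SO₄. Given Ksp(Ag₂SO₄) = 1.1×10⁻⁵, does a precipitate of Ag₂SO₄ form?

The combined volume is 558.4 mL.
[Ag⁺] = (9.1×10⁻³)(491)/558.4 = 8.0×10⁻³ M
[SO₄²⁻] = (9.4×10⁻²)(67.4)/558.4 = 1.1×10⁻² M
Q = [Ag⁺]^2[SO₄²⁻] = 7.3×10⁻⁷
Since Q (7.3×10⁻⁷) is less than Ksp (1.1×10⁻⁵), no Ag₂SO₄ precipitates.

No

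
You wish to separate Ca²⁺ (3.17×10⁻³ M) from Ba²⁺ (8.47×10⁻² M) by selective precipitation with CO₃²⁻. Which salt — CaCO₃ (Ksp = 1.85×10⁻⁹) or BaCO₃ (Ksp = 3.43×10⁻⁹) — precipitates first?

BaCO₃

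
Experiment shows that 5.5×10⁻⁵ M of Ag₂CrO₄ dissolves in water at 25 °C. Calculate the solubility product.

Ksp = 6.7×10⁻¹³

Ag₂CrO₄(s) ⇌ 2 Ag⁺(aq) + CrO₄²⁻(aq)
With molar solubility s: [Ag⁺] = 2s, [CrO₄²⁻] = s.
Ksp = [Ag⁺]^2[CrO₄²⁻] = (2s)^2 · s = 4s^3
Ksp = 4 × (5.5×10⁻⁵)^3 = 6.7×10⁻¹³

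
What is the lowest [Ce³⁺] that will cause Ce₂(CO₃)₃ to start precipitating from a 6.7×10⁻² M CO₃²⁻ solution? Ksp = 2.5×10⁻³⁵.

2.9×10⁻¹⁶ M

The threshold for precipitation is Q = Ksp.
Ce₂(CO₃)₃(s) ⇌ 2 Ce³⁺(aq) + 3 CO₃²⁻(aq)
Ksp = [Ce³⁺]^2[CO₃²⁻]^3 = [Ce³⁺]^2(6.7×10⁻²)^3
[Ce³⁺]^2 = 2.5×10⁻³⁵ / (6.7×10⁻²)^3 = 8.3×10⁻³²
[Ce³⁺] = 2.9×10⁻¹⁶ M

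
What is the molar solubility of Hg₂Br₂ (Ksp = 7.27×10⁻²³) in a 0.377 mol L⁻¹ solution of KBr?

Hg₂Br₂(s) ⇌ Hg₂²⁺(aq) + 2 Br⁻(aq)
With Br⁻ already at 0.377 mol L⁻¹ and s small, take [Br⁻] ≈ 0.377 mol L⁻¹ and [Hg₂²⁺] = s.
Ksp = [Hg₂²⁺][Br⁻]^2 = s(0.377)^2
s = 7.27×10⁻²³ / (0.377)^2 = 5.12×10⁻²²
s = 5.12×10⁻²² mol L⁻¹

5.12×10⁻²² M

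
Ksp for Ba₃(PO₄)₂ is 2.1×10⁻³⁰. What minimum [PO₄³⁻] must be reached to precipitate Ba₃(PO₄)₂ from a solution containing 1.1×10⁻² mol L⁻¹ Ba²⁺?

1.3×10⁻¹² M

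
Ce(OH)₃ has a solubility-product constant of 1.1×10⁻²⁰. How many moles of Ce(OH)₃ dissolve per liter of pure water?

Ce(OH)₃(s) ⇌ Ce³⁺(aq) + 3 OH⁻(aq)
For each mole of Ce(OH)₃ that dissolves per liter, [Ce³⁺] = s and [OH⁻] = 3s; let s denote this solubility.
Ksp = [Ce³⁺][OH⁻]^3 = s · (3s)^3 = 27s^4
27s^4 = 1.1×10⁻²⁰  ⇒  s^4 = 4.1×10⁻²²
s = (4.1×10⁻²²)^(1/4) = 4.5×10⁻⁶ mol L⁻¹

4.5×10⁻⁶ M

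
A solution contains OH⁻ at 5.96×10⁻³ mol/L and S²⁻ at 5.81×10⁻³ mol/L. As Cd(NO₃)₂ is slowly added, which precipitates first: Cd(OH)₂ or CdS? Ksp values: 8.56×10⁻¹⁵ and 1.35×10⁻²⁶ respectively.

A salt starts to precipitate once the ion product Q reaches its Ksp.
For Cd(OH)₂: [Cd²⁺] = (Ksp/[OH⁻]^2) = 2.41×10⁻¹⁰ mol/L
For CdS: [Cd²⁺] = (Ksp/[S²⁻]) = 2.32×10⁻²⁴ mol/L
The smaller threshold [Cd²⁺] is reached first, so CdS precipitates first.

CdS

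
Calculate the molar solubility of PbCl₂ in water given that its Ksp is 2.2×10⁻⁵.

PbCl₂(s) ⇌ Pb²⁺(aq) + 2 Cl⁻(aq)
Call the molar solubility s, so that [Pb²⁺] = s and [Cl⁻] = 2s.
Ksp = [Pb²⁺][Cl⁻]^2 = s · (2s)^2 = 4s^3
4s^3 = 2.2×10⁻⁵  ⇒  s^3 = 5.5×10⁻⁶
Taking the 3rd root, s = 1.8×10⁻² M.

1.8×10⁻² M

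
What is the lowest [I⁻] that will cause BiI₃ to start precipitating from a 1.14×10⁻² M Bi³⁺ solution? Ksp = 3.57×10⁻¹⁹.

3.15×10⁻⁶ M

The threshold for precipitation is Q = Ksp.
BiI₃(s) ⇌ Bi³⁺(aq) + 3 I⁻(aq)
Ksp = [Bi³⁺][I⁻]^3 = [I⁻]^3(1.14×10⁻²)
[I⁻]^3 = 3.57×10⁻¹⁹ / (1.14×10⁻²) = 3.13×10⁻¹⁷
[I⁻] = 3.15×10⁻⁶ M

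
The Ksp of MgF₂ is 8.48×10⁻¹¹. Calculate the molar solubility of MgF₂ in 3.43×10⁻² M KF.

7.21×10⁻⁸ M

MgF₂(s) ⇌ Mg²⁺(aq) + 2 F⁻(aq)
F⁻ is already present at 3.43×10⁻² M. If s mol/L of MgF₂ dissolves, [Mg²⁺] = s while [F⁻] ≈ 3.43×10⁻² M.
Ksp = [Mg²⁺][F⁻]^2 = s(3.43×10⁻²)^2
s = 8.48×10⁻¹¹ / (3.43×10⁻²)^2 = 7.21×10⁻⁸
s = 7.21×10⁻⁸ M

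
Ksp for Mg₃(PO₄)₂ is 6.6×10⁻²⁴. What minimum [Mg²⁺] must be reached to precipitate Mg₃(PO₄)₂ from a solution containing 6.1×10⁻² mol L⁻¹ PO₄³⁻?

1.2×10⁻⁷ M

Precipitation begins when Q = Ksp.
Mg₃(PO₄)₂(s) ⇌ 3 Mg²⁺(aq) + 2 PO₄³⁻(aq)
Ksp = [Mg²⁺]^3[PO₄³⁻]^2 = [Mg²⁺]^3(6.1×10⁻²)^2
[Mg²⁺]^3 = 6.6×10⁻²⁴ / (6.1×10⁻²)^2 = 1.8×10⁻²¹
[Mg²⁺] = 1.2×10⁻⁷ mol L⁻¹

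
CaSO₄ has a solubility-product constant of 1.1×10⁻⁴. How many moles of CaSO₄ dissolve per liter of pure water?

1.0×10⁻² M

CaSO₄(s) ⇌ Ca²⁺(aq) + SO₄²⁻(aq)
For each mole of CaSO₄ that dissolves per liter, [Ca²⁺] = s and [SO₄²⁻] = s; let s denote this solubility.
Ksp = [Ca²⁺][SO₄²⁻] = s · s = s^2
s^2 = 1.1×10⁻⁴
Taking the 2nd root, s = 1.0×10⁻² mol/L.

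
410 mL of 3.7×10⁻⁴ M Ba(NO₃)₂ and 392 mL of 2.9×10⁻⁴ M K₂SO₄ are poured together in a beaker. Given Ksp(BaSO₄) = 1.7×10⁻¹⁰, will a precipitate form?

Yes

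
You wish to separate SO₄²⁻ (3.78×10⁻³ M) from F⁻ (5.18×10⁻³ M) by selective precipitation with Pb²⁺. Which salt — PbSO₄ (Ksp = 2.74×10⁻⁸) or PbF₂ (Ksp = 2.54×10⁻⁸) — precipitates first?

Precipitation begins when Q = Ksp.
For PbSO₄: [Pb²⁺] = (Ksp/[SO₄²⁻]) = 7.25×10⁻⁶ M
For PbF₂: [Pb²⁺] = (Ksp/[F⁻]^2) = 9.47×10⁻⁴ M
PbSO₄ requires the lower [Pb²⁺], so it precipitates first.

PbSO₄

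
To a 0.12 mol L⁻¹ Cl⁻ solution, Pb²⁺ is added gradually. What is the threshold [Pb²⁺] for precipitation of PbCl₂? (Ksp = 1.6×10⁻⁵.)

Each salt precipitates once Q = Ksp for that salt.
PbCl₂(s) ⇌ Pb²⁺(aq) + 2 Cl⁻(aq)
Ksp = [Pb²⁺][Cl⁻]^2 = [Pb²⁺](0.12)^2
[Pb²⁺] = 1.6×10⁻⁵ / (0.12)^2 = 1.1×10⁻³
[Pb²⁺] = 1.1×10⁻³ mol L⁻¹

1.1×10⁻³ M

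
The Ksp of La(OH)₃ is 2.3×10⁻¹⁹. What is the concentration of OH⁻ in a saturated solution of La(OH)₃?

La(OH)₃(s) ⇌ La³⁺(aq) + 3 OH⁻(aq)
With molar solubility s: [La³⁺] = s, [OH⁻] = 3s.
Ksp = [La³⁺][OH⁻]^3 = s · (3s)^3 = 27s^4 = 2.3×10⁻¹⁹
s = 9.6×10⁻⁶ mol/L
[OH⁻] = 3s = 2.9×10⁻⁵ mol/L

2.9×10⁻⁵ M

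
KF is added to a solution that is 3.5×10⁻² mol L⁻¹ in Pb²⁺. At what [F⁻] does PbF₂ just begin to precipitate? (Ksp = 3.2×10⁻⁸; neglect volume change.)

Each salt precipitates once Q = Ksp for that salt.
PbF₂(s) ⇌ Pb²⁺(aq) + 2 F⁻(aq)
Ksp = [Pb²⁺][F⁻]^2 = [F⁻]^2(3.5×10⁻²)
[F⁻]^2 = 3.2×10⁻⁸ / (3.5×10⁻²) = 9.1×10⁻⁷
[F⁻] = 9.6×10⁻⁴ mol L⁻¹

9.6×10⁻⁴ M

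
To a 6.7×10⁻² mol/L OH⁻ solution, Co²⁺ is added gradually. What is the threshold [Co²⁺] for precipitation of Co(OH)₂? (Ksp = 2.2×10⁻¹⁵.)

4.9×10⁻¹³ M

Precipitation of each salt begins when its ion product equals Ksp.
Co(OH)₂(s) ⇌ Co²⁺(aq) + 2 OH⁻(aq)
Ksp = [Co²⁺][OH⁻]^2 = [Co²⁺](6.7×10⁻²)^2
[Co²⁺] = 2.2×10⁻¹⁵ / (6.7×10⁻²)^2 = 4.9×10⁻¹³
[Co²⁺] = 4.9×10⁻¹³ mol/L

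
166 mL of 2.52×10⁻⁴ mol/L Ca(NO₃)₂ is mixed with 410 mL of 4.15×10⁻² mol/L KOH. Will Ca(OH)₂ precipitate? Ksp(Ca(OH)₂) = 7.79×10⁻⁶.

No

After mixing, V = 166 mL + 410 mL = 576 mL.
[Ca²⁺] = (2.52×10⁻⁴)(166)/576 = 7.26×10⁻⁵ mol/L
[OH⁻] = (4.15×10⁻²)(410)/576 = 2.95×10⁻² mol/L
Q = [Ca²⁺][OH⁻]^2 = 6.34×10⁻⁸
Q = 6.34×10⁻⁸ < Ksp = 7.79×10⁻⁶, so the solution is unsaturated and no precipitate forms.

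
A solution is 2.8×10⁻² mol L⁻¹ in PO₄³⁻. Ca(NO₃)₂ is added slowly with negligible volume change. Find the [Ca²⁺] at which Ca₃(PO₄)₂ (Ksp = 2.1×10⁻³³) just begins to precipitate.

A salt starts to precipitate once the ion product Q reaches its Ksp.
Ca₃(PO₄)₂(s) ⇌ 3 Ca²⁺(aq) + 2 PO₄³⁻(aq)
Ksp = [Ca²⁺]^3[PO₄³⁻]^2 = [Ca²⁺]^3(2.8×10⁻²)^2
[Ca²⁺]^3 = 2.1×10⁻³³ / (2.8×10⁻²)^2 = 2.7×10⁻³⁰
[Ca²⁺] = 1.4×10⁻¹⁰ mol L⁻¹

1.4×10⁻¹⁰ M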